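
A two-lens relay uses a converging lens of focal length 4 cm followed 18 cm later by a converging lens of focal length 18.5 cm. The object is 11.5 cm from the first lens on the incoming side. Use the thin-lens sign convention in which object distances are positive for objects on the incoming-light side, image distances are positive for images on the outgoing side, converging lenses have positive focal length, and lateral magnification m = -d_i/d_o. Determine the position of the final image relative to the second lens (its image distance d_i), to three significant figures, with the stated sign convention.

Lens 1: 1/d_i1 = 1/f_1 - 1/d_o1 = 1/4 - 1/11.5 = 0.16304 cm^-1, so d_i1 = 6.133 cm.
The intermediate image is 6.133 cm to the right of lens 1, so d_o2 = L - d_i1 = 18 - 6.133 = 11.867 cm.
Lens 2: 1/d_i2 = 1/f_2 - 1/d_o2 = 1/18.5 - 1/(11.867) = -0.03022 cm^-1, so d_i2 = -33.095 cm.

-33.1 cm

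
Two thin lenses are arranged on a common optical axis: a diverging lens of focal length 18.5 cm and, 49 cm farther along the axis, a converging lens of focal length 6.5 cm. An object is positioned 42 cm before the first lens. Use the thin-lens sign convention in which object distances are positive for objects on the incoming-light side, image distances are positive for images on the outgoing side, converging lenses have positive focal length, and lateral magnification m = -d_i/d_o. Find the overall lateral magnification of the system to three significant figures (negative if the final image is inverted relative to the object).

-0.0359

First lens: d_i1 = 1/(1/(-18.5) - 1/42) = -12.843 cm.
m_1 = -(-12.843)/42 = 0.3058.
The intermediate image is virtual, 12.843 cm to the left of lens 1, so d_o2 = L - d_i1 = 49 - (-12.843) = 61.843 cm.
Second lens: d_i2 = 1/(1/6.5 - 1/(61.843)) = 7.263 cm.
m_2 = -(7.263)/(61.843) = -0.1174.
Overall magnification: m = m_1 m_2 = -0.0359.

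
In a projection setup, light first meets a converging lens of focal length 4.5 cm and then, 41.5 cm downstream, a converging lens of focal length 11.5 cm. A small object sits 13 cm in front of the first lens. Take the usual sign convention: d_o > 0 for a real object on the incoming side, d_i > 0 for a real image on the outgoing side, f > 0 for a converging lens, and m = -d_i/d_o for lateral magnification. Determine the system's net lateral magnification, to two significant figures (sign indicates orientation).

0.26

First lens: d_i1 = 1/(1/4.5 - 1/13) = 6.882 cm.
m_1 = -(6.882)/13 = -0.5294.
The intermediate image is 6.882 cm to the right of lens 1, so d_o2 = L - d_i1 = 41.5 - 6.882 = 34.618 cm.
Second lens: d_i2 = 1/(1/11.5 - 1/(34.618)) = 17.221 cm.
m_2 = -(17.221)/(34.618) = -0.4975.
Total m = m_1 x m_2 = (-0.5294)(-0.4975) = 0.2634.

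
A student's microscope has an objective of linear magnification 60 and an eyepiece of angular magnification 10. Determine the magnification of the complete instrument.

600

The overall magnification of a compound microscope is the product of the objective and eyepiece magnifications:
M = M_obj x M_eye = 60 x 10 = 600.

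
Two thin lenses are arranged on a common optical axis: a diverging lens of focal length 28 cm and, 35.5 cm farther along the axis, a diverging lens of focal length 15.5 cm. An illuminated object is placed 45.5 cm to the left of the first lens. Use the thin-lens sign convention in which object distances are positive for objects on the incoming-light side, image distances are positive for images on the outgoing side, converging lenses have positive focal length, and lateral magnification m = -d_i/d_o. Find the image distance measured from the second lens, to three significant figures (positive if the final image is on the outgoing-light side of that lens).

Lens 1: 1/d_i1 = 1/f_1 - 1/d_o1 = 1/(-28) - 1/45.5 = -0.05769 cm^-1, so d_i1 = -17.333 cm.
With d_i1 < 0 the first image is virtual and lies on the object side; the object distance for lens 2 is d_o2 = 35.5 - (-17.333) = 52.833 cm.
Lens 2: 1/d_i2 = 1/f_2 - 1/d_o2 = 1/(-15.5) - 1/(52.833) = -0.08344 cm^-1, so d_i2 = -11.984 cm.

-12.0 cm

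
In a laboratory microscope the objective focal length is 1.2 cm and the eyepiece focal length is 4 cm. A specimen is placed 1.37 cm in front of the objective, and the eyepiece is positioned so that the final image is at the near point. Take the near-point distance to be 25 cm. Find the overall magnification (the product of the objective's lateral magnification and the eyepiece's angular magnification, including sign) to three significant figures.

-51.2

Objective: 1/d_i = 1/f_obj - 1/d_o = 1/1.2 - 1/1.37 = 0.10341 cm^-1, so d_i = 9.671 cm.
m_obj = -d_i/d_o = -9.671/1.37 = -7.059.
Eyepiece angular magnification (image at near point): M_eye = 1 + D/f_e = 1 + 25/4 = 7.250.
Overall M = m_obj x M_eye = (-7.059)(7.250) = -51.18.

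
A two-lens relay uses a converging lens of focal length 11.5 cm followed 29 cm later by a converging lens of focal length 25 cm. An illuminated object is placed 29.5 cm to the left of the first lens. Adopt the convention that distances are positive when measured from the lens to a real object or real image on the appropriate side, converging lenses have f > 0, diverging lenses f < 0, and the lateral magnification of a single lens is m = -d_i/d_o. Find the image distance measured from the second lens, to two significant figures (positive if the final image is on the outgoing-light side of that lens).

First lens: d_i1 = 1/(1/11.5 - 1/29.5) = 18.847 cm.
The intermediate image is 18.847 cm to the right of lens 1, so d_o2 = L - d_i1 = 29 - 18.847 = 10.153 cm.
Second lens: d_i2 = 1/(1/25 - 1/(10.153)) = -17.095 cm.

-17 cm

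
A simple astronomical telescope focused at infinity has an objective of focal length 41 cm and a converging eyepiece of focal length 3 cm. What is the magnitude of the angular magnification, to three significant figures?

|M| = f_obj/|f_eye| = 41/3 = 13.667.

13.7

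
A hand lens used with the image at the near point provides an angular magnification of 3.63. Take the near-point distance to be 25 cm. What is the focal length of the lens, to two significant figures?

For the image at the near point, M = 1 + D/f.
f = D/(M - 1) = 25/(3.63 - 1) = 9.506 cm.

9.5 cm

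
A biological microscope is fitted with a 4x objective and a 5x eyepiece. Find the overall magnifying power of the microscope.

The overall magnification of a compound microscope is the product of the objective and eyepiece magnifications:
M = M_obj x M_eye = 4 x 5 = 20.

20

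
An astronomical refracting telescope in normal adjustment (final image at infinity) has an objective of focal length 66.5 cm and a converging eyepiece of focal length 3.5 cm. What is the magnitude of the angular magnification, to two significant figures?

|M| = f_obj/|f_eye| = 66.5/3.5 = 19.000.

19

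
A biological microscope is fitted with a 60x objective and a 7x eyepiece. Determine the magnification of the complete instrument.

420

The overall magnification of a compound microscope is the product of the objective and eyepiece magnifications:
M = M_obj x M_eye = 60 x 7 = 420.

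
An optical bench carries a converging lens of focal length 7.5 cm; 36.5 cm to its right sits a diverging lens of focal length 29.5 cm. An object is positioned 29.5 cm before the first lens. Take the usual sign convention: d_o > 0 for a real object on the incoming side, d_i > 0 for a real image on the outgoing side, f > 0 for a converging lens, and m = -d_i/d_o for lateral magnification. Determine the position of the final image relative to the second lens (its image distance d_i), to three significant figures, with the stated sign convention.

Applying the thin-lens equation to the first lens, 1/7.5 = 1/29.5 + 1/d_i1, which gives d_i1 = 10.057 cm.
That image sits 26.443 cm in front of the second lens, so d_o2 = 26.443 cm.
Applying the thin-lens equation again with f_2 = -29.5 cm and d_o2 = 26.443 cm gives d_i2 = -13.944 cm.

-13.9 cm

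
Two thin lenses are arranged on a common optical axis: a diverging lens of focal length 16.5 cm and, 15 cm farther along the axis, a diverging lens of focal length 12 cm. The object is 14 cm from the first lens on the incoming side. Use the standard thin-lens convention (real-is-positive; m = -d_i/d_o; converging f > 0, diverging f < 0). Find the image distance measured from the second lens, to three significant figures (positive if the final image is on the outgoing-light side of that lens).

Lens 1: 1/d_i1 = 1/f_1 - 1/d_o1 = 1/(-16.5) - 1/14 = -0.13203 cm^-1, so d_i1 = -7.574 cm.
With d_i1 < 0 the first image is virtual and lies on the object side; the object distance for lens 2 is d_o2 = 15 - (-7.574) = 22.574 cm.
Lens 2: 1/d_i2 = 1/f_2 - 1/d_o2 = 1/(-12) - 1/(22.574) = -0.12763 cm^-1, so d_i2 = -7.835 cm.

-7.83 cm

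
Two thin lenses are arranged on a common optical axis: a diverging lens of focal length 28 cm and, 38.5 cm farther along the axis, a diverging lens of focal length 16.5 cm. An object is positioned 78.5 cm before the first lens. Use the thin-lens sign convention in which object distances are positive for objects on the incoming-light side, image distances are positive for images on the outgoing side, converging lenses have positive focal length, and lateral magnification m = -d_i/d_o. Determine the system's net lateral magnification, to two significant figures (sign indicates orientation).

0.057

Lens 1: 1/d_i1 = 1/f_1 - 1/d_o1 = 1/(-28) - 1/78.5 = -0.04845 cm^-1, so d_i1 = -20.638 cm.
m_1 = -(-20.638)/78.5 = 0.2629.
The intermediate image is virtual, 20.638 cm to the left of lens 1, so d_o2 = L - d_i1 = 38.5 - (-20.638) = 59.138 cm.
Lens 2: 1/d_i2 = 1/f_2 - 1/d_o2 = 1/(-16.5) - 1/(59.138) = -0.07752 cm^-1, so d_i2 = -12.901 cm.
m_2 = -(-12.901)/(59.138) = 0.2181.
Overall magnification: m = m_1 m_2 = 0.0574.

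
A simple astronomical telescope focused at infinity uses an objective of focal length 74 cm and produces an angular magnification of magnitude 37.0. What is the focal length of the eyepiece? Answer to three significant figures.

|M| = f_obj/f_eye, so f_eye = f_obj/|M| = 74/37.0 = 2.000 cm.

2.00 cm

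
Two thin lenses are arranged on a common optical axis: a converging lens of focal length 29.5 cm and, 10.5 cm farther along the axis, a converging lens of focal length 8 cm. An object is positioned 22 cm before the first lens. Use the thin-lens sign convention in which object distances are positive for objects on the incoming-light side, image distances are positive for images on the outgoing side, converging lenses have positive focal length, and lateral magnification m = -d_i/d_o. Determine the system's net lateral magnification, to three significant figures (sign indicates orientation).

-0.353

Applying the thin-lens equation to the first lens, 1/29.5 = 1/22 + 1/d_i1, which gives d_i1 = -86.533 cm.
Its lateral magnification is m_1 = -d_i1/d_o1 = -(-86.533)/22 = 3.9333.
With d_i1 < 0 the first image is virtual and lies on the object side; the object distance for lens 2 is d_o2 = 10.5 - (-86.533) = 97.033 cm.
Applying the thin-lens equation again with f_2 = 8 cm and d_o2 = 97.033 cm gives d_i2 = 8.719 cm.
m_2 = -(8.719)/(97.033) = -0.0899.
Total m = m_1 x m_2 = (3.9333)(-0.0899) = -0.3534.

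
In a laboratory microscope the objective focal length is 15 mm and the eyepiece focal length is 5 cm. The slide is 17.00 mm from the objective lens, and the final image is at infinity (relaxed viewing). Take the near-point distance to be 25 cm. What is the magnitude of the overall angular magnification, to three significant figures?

Convert to cm: f_obj = 15 mm = 1.5 cm; d_o = 17.00 mm = 1.70 cm.
Objective: 1/d_i = 1/f_obj - 1/d_o = 1/1.5 - 1/1.70 = 0.07843 cm^-1, so d_i = 12.750 cm.
m_obj = -d_i/d_o = -12.750/1.70 = -7.500.
Eyepiece angular magnification (image at infinity): M_eye = D/f_e = 25/5 = 5.000.
Overall M = m_obj x M_eye = (-7.500)(5.000) = -37.50.
|M| = 37.50.

37.5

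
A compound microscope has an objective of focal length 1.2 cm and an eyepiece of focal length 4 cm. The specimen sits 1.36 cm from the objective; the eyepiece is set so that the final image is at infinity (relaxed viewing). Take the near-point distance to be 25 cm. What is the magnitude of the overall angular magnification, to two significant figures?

Objective: 1/d_i = 1/f_obj - 1/d_o = 1/1.2 - 1/1.36 = 0.09804 cm^-1, so d_i = 10.200 cm.
m_obj = -d_i/d_o = -10.200/1.36 = -7.500.
Eyepiece angular magnification (image at infinity): M_eye = D/f_e = 25/4 = 6.250.
Overall M = m_obj x M_eye = (-7.500)(6.250) = -46.87.
|M| = 46.87.

47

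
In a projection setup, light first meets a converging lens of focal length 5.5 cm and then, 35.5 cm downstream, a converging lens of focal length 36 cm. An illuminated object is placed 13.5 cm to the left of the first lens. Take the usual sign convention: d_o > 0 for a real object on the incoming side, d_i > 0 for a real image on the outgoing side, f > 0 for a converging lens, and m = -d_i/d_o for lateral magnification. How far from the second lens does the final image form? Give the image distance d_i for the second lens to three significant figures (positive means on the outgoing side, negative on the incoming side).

Applying the thin-lens equation to the first lens, 1/5.5 = 1/13.5 + 1/d_i1, which gives d_i1 = 9.281 cm.
The intermediate image is 9.281 cm to the right of lens 1, so d_o2 = L - d_i1 = 35.5 - 9.281 = 26.219 cm.
Applying the thin-lens equation again with f_2 = 36 cm and d_o2 = 26.219 cm gives d_i2 = -96.498 cm.

-96.5 cm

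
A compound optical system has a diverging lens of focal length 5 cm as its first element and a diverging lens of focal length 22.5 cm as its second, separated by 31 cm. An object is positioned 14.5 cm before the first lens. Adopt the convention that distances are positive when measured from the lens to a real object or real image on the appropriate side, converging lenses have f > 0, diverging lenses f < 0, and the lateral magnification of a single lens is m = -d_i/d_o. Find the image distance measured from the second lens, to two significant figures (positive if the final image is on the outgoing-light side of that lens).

-14 cm

Applying the thin-lens equation to the first lens, 1/(-5) = 1/14.5 + 1/d_i1, which gives d_i1 = -3.718 cm.
With d_i1 < 0 the first image is virtual and lies on the object side; the object distance for lens 2 is d_o2 = 31 - (-3.718) = 34.718 cm.
Applying the thin-lens equation again with f_2 = -22.5 cm and d_o2 = 34.718 cm gives d_i2 = -13.652 cm.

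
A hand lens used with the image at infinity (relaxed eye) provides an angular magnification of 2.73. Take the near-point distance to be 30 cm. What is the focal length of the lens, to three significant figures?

11.0 cm

For the image at infinity, M = D/f.
f = D/M = 30/2.73 = 10.989 cm.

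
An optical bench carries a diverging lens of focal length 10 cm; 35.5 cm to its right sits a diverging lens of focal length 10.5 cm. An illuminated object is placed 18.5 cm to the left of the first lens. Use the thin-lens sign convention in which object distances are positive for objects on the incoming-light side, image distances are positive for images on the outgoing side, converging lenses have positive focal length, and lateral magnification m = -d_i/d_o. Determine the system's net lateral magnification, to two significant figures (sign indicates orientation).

0.070

Applying the thin-lens equation to the first lens, 1/(-10) = 1/18.5 + 1/d_i1, which gives d_i1 = -6.491 cm.
Its lateral magnification is m_1 = -d_i1/d_o1 = -(-6.491)/18.5 = 0.3509.
The intermediate image is virtual, 6.491 cm to the left of lens 1, so d_o2 = L - d_i1 = 35.5 - (-6.491) = 41.991 cm.
Applying the thin-lens equation again with f_2 = -10.5 cm and d_o2 = 41.991 cm gives d_i2 = -8.400 cm.
m_2 = -(-8.400)/(41.991) = 0.2000.
Total m = m_1 x m_2 = (0.3509)(0.2000) = 0.0702.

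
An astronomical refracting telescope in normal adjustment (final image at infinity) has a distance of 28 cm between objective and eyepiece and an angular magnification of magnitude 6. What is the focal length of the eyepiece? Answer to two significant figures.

4.0 cm

In normal adjustment the tube length equals f_obj + f_eye and |M| = f_obj/f_eye.
So f_obj = 6 f_eye and 6 f_eye + f_eye = 28 cm, giving f_eye = 28/7 = 4.000 cm and f_obj = 24.000 cm.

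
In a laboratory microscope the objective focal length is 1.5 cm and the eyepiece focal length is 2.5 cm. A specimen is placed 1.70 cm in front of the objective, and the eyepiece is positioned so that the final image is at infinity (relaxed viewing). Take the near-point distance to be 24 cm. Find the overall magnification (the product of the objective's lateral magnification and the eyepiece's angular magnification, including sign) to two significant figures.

Objective: 1/d_i = 1/f_obj - 1/d_o = 1/1.5 - 1/1.70 = 0.07843 cm^-1, so d_i = 12.750 cm.
m_obj = -d_i/d_o = -12.750/1.70 = -7.500.
Eyepiece angular magnification (image at infinity): M_eye = D/f_e = 24/2.5 = 9.600.
Overall M = m_obj x M_eye = (-7.500)(9.600) = -72.00.

-72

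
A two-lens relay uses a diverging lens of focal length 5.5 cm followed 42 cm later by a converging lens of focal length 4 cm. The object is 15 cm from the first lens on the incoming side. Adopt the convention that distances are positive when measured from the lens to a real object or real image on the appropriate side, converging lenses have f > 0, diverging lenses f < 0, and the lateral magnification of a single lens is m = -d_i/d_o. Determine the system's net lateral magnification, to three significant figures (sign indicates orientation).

-0.0255

First lens: d_i1 = 1/(1/(-5.5) - 1/15) = -4.024 cm.
m_1 = -(-4.024)/15 = 0.2683.
With d_i1 < 0 the first image is virtual and lies on the object side; the object distance for lens 2 is d_o2 = 42 - (-4.024) = 46.024 cm.
Second lens: d_i2 = 1/(1/4 - 1/(46.024)) = 4.381 cm.
m_2 = -(4.381)/(46.024) = -0.0952.
Overall magnification: m = m_1 m_2 = -0.0255.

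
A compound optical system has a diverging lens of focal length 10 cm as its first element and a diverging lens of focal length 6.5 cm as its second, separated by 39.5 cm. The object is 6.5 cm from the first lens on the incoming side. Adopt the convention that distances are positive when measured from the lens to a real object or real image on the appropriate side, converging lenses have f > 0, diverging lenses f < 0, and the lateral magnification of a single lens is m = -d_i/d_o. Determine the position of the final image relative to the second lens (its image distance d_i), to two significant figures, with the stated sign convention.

-5.7 cm

Applying the thin-lens equation to the first lens, 1/(-10) = 1/6.5 + 1/d_i1, which gives d_i1 = -3.939 cm.
The intermediate image is virtual, 3.939 cm to the left of lens 1, so d_o2 = L - d_i1 = 39.5 - (-3.939) = 43.439 cm.
Applying the thin-lens equation again with f_2 = -6.5 cm and d_o2 = 43.439 cm gives d_i2 = -5.654 cm.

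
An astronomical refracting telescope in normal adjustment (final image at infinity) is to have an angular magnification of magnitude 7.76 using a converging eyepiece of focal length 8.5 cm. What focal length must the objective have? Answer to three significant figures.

|M| = f_obj/|f_eye|, so f_obj = |M| x |f_eye| = 7.76 x 8.5 = 65.960 cm.

66.0 cm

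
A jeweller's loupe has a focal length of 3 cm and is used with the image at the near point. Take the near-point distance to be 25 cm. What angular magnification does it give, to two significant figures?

9.3

M = 1 + D/f = 1 + 25/3 = 9.333.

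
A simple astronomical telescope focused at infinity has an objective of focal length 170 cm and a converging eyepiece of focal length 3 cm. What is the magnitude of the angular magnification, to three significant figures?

56.7

|M| = f_obj/|f_eye| = 170/3 = 56.667.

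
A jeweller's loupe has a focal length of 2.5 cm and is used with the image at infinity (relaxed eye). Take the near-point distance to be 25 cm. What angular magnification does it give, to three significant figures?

10.0

M = D/f = 25/2.5 = 10.000.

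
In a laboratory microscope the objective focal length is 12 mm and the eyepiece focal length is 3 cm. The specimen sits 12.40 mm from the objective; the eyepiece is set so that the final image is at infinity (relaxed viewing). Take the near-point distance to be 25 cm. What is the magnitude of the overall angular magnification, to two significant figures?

Convert to cm: f_obj = 12 mm = 1.2 cm; d_o = 12.40 mm = 1.24 cm.
Objective: 1/d_i = 1/f_obj - 1/d_o = 1/1.2 - 1/1.24 = 0.02688 cm^-1, so d_i = 37.200 cm.
m_obj = -d_i/d_o = -37.200/1.24 = -30.000.
Eyepiece angular magnification (image at infinity): M_eye = D/f_e = 25/3 = 8.333.
Overall M = m_obj x M_eye = (-30.000)(8.333) = -250.00.
|M| = 250.00.

250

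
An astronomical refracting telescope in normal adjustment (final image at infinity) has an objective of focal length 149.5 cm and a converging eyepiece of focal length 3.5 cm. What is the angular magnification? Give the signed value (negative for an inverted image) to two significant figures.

-43

M = -f_obj/f_eye = -149.5/(3.5) = -42.714.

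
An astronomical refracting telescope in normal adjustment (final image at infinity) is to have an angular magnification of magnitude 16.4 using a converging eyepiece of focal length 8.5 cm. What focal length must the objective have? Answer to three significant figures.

139 cm

|M| = f_obj/|f_eye|, so f_obj = |M| x |f_eye| = 16.4 x 8.5 = 139.400 cm.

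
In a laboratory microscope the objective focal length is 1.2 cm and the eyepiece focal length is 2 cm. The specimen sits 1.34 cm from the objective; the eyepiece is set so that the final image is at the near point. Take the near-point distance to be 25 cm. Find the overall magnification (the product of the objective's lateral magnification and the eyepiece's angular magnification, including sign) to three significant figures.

-116

Objective: 1/d_i = 1/f_obj - 1/d_o = 1/1.2 - 1/1.34 = 0.08706 cm^-1, so d_i = 11.486 cm.
m_obj = -d_i/d_o = -11.486/1.34 = -8.571.
Eyepiece angular magnification (image at near point): M_eye = 1 + D/f_e = 1 + 25/2 = 13.500.
Overall M = m_obj x M_eye = (-8.571)(13.500) = -115.71.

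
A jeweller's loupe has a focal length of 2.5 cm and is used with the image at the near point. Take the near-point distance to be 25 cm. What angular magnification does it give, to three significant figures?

M = 1 + D/f = 1 + 25/2.5 = 11.000.

11.0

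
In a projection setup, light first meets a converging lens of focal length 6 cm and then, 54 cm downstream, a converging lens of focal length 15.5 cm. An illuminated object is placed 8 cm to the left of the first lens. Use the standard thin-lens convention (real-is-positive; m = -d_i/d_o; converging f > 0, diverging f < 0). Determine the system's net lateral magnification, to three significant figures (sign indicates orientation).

3.21

First lens: d_i1 = 1/(1/6 - 1/8) = 24.000 cm.
m_1 = -(24.000)/8 = -3.0000.
The intermediate image is 24.000 cm to the right of lens 1, so d_o2 = L - d_i1 = 54 - 24.000 = 30.000 cm.
Second lens: d_i2 = 1/(1/15.5 - 1/(30.000)) = 32.069 cm.
m_2 = -(32.069)/(30.000) = -1.0690.
Overall magnification: m = m_1 m_2 = 3.2069.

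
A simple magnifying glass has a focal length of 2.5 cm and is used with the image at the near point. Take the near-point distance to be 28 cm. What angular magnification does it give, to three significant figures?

M = 1 + D/f = 1 + 28/2.5 = 12.200.

12.2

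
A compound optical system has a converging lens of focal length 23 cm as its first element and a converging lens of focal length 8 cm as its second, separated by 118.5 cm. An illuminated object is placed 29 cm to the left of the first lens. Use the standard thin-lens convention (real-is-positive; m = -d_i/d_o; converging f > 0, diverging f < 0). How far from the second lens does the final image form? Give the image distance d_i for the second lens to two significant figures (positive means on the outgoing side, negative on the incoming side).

Applying the thin-lens equation to the first lens, 1/23 = 1/29 + 1/d_i1, which gives d_i1 = 111.167 cm.
That image sits 7.333 cm in front of the second lens, so d_o2 = 7.333 cm.
Applying the thin-lens equation again with f_2 = 8 cm and d_o2 = 7.333 cm gives d_i2 = -88.000 cm.

-88 cm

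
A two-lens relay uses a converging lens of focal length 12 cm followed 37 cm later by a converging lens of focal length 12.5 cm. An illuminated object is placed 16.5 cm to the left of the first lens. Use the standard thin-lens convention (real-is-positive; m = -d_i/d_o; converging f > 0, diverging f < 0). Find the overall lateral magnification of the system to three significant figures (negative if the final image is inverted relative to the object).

Applying the thin-lens equation to the first lens, 1/12 = 1/16.5 + 1/d_i1, which gives d_i1 = 44.000 cm.
Its lateral magnification is m_1 = -d_i1/d_o1 = -(44.000)/16.5 = -2.6667.
This image would form 44.000 cm past lens 1, i.e. 7.000 cm beyond lens 2, so it is a virtual object for lens 2: d_o2 = 37 - 44.000 = -7.000 cm.
Applying the thin-lens equation again with f_2 = 12.5 cm and d_o2 = -7.000 cm gives d_i2 = 4.487 cm.
m_2 = -(4.487)/(-7.000) = 0.6410.
Overall magnification: m = m_1 m_2 = -1.7094.

-1.71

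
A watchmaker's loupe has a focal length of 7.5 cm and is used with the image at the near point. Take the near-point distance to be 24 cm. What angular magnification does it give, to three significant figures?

M = 1 + D/f = 1 + 24/7.5 = 4.200.

4.20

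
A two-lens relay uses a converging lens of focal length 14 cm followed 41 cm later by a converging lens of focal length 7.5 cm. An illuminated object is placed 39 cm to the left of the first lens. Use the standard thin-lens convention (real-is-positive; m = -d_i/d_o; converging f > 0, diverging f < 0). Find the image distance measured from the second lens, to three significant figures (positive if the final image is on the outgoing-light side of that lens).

Lens 1: 1/d_i1 = 1/f_1 - 1/d_o1 = 1/14 - 1/39 = 0.04579 cm^-1, so d_i1 = 21.840 cm.
Object distance for lens 2: d_o2 = 41 - 21.840 = 19.160 cm.
Lens 2: 1/d_i2 = 1/f_2 - 1/d_o2 = 1/7.5 - 1/(19.160) = 0.08114 cm^-1, so d_i2 = 12.324 cm.

12.3 cm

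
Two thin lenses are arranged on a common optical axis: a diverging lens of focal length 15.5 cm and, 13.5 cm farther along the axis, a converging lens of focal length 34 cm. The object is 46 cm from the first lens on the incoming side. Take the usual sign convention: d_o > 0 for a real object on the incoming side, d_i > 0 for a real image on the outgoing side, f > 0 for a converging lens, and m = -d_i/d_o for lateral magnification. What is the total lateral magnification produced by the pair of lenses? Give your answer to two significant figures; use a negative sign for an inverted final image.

Lens 1: 1/d_i1 = 1/f_1 - 1/d_o1 = 1/(-15.5) - 1/46 = -0.08626 cm^-1, so d_i1 = -11.593 cm.
m_1 = -(-11.593)/46 = 0.2520.
The intermediate image is virtual, 11.593 cm to the left of lens 1, so d_o2 = L - d_i1 = 13.5 - (-11.593) = 25.093 cm.
Lens 2: 1/d_i2 = 1/f_2 - 1/d_o2 = 1/34 - 1/(25.093) = -0.01044 cm^-1, so d_i2 = -95.793 cm.
m_2 = -(-95.793)/(25.093) = 3.8174.
Total m = m_1 x m_2 = (0.2520)(3.8174) = 0.9621.

0.96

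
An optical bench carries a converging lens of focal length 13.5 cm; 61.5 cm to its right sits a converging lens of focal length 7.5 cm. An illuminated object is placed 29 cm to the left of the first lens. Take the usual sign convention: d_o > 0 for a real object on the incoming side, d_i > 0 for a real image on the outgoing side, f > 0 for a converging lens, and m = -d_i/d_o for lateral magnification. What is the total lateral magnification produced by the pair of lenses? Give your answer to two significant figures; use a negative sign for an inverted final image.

First lens: d_i1 = 1/(1/13.5 - 1/29) = 25.258 cm.
m_1 = -(25.258)/29 = -0.8710.
The intermediate image is 25.258 cm to the right of lens 1, so d_o2 = L - d_i1 = 61.5 - 25.258 = 36.242 cm.
Second lens: d_i2 = 1/(1/7.5 - 1/(36.242)) = 9.457 cm.
m_2 = -(9.457)/(36.242) = -0.2609.
Total m = m_1 x m_2 = (-0.8710)(-0.2609) = 0.2273.

0.23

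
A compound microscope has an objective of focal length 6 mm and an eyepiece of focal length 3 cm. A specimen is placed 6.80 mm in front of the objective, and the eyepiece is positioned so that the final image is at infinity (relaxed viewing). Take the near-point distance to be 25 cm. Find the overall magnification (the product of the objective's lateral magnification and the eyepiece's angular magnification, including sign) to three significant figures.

-62.5

Convert to cm: f_obj = 6 mm = 0.6 cm; d_o = 6.80 mm = 0.68 cm.
Objective: 1/d_i = 1/f_obj - 1/d_o = 1/0.6 - 1/0.68 = 0.19608 cm^-1, so d_i = 5.100 cm.
m_obj = -d_i/d_o = -5.100/0.68 = -7.500.
Eyepiece angular magnification (image at infinity): M_eye = D/f_e = 25/3 = 8.333.
Overall M = m_obj x M_eye = (-7.500)(8.333) = -62.50.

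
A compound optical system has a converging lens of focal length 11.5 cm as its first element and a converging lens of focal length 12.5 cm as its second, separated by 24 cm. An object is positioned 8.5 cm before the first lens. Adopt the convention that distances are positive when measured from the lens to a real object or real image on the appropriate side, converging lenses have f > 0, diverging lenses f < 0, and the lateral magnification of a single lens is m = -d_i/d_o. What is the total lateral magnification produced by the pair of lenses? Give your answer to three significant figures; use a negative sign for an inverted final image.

-1.09

First lens: d_i1 = 1/(1/11.5 - 1/8.5) = -32.583 cm.
m_1 = -(-32.583)/8.5 = 3.8333.
The intermediate image is virtual, 32.583 cm to the left of lens 1, so d_o2 = L - d_i1 = 24 - (-32.583) = 56.583 cm.
Second lens: d_i2 = 1/(1/12.5 - 1/(56.583)) = 16.044 cm.
m_2 = -(16.044)/(56.583) = -0.2836.
Total m = m_1 x m_2 = (3.8333)(-0.2836) = -1.0870.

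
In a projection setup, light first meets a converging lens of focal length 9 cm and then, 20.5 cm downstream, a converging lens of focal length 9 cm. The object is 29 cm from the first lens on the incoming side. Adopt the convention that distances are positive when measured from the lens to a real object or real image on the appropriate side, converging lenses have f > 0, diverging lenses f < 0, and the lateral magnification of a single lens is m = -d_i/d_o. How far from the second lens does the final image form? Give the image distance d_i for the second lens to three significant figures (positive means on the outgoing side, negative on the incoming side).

First lens: d_i1 = 1/(1/9 - 1/29) = 13.050 cm.
Object distance for lens 2: d_o2 = 20.5 - 13.050 = 7.450 cm.
Second lens: d_i2 = 1/(1/9 - 1/(7.450)) = -43.258 cm.

-43.3 cm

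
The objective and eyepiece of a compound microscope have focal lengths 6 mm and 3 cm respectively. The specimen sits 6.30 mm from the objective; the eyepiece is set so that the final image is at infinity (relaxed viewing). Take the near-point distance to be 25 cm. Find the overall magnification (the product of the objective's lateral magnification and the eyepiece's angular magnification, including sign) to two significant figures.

Convert to cm: f_obj = 6 mm = 0.6 cm; d_o = 6.30 mm = 0.63 cm.
Objective: 1/d_i = 1/f_obj - 1/d_o = 1/0.6 - 1/0.63 = 0.07937 cm^-1, so d_i = 12.600 cm.
m_obj = -d_i/d_o = -12.600/0.63 = -20.000.
Eyepiece angular magnification (image at infinity): M_eye = D/f_e = 25/3 = 8.333.
Overall M = m_obj x M_eye = (-20.000)(8.333) = -166.67.

-170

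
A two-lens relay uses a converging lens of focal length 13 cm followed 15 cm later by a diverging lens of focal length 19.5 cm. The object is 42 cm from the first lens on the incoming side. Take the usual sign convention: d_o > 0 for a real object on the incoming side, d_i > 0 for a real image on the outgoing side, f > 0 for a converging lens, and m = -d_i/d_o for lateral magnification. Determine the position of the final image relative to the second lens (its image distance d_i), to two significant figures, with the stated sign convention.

First lens: d_i1 = 1/(1/13 - 1/42) = 18.828 cm.
Since 18.828 cm > 15 cm, the first image lies past the second lens and serves as a virtual object: d_o2 = L - d_i1 = -3.828 cm.
Second lens: d_i2 = 1/(1/(-19.5) - 1/(-3.828)) = 4.762 cm.

4.8 cm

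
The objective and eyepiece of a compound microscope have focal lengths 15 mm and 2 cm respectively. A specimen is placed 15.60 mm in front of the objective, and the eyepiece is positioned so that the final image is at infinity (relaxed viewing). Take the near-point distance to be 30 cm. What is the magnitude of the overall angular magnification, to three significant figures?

375

Convert to cm: f_obj = 15 mm = 1.5 cm; d_o = 15.60 mm = 1.56 cm.
Objective: 1/d_i = 1/f_obj - 1/d_o = 1/1.5 - 1/1.56 = 0.02564 cm^-1, so d_i = 39.000 cm.
m_obj = -d_i/d_o = -39.000/1.56 = -25.000.
Eyepiece angular magnification (image at infinity): M_eye = D/f_e = 30/2 = 15.000.
Overall M = m_obj x M_eye = (-25.000)(15.000) = -375.00.
|M| = 375.00.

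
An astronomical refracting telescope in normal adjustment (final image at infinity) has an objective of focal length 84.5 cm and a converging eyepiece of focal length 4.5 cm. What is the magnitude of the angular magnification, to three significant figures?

18.8

|M| = f_obj/|f_eye| = 84.5/4.5 = 18.778.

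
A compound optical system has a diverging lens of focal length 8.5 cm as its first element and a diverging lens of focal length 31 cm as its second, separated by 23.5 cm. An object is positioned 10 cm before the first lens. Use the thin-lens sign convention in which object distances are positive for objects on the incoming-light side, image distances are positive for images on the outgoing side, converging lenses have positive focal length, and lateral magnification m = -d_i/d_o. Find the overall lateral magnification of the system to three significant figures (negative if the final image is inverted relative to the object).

First lens: d_i1 = 1/(1/(-8.5) - 1/10) = -4.595 cm.
m_1 = -(-4.595)/10 = 0.4595.
The intermediate image is virtual, 4.595 cm to the left of lens 1, so d_o2 = L - d_i1 = 23.5 - (-4.595) = 28.095 cm.
Second lens: d_i2 = 1/(1/(-31) - 1/(28.095)) = -14.738 cm.
m_2 = -(-14.738)/(28.095) = 0.5246.
Total m = m_1 x m_2 = (0.4595)(0.5246) = 0.2410.

0.241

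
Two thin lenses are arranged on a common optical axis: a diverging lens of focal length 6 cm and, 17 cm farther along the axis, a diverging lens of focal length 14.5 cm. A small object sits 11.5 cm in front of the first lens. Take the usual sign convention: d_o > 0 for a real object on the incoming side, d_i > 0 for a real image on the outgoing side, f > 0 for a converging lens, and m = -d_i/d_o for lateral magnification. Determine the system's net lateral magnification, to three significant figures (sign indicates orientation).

First lens: d_i1 = 1/(1/(-6) - 1/11.5) = -3.943 cm.
m_1 = -(-3.943)/11.5 = 0.3429.
With d_i1 < 0 the first image is virtual and lies on the object side; the object distance for lens 2 is d_o2 = 17 - (-3.943) = 20.943 cm.
Second lens: d_i2 = 1/(1/(-14.5) - 1/(20.943)) = -8.568 cm.
m_2 = -(-8.568)/(20.943) = 0.4091.
Overall magnification: m = m_1 m_2 = 0.1403.

0.140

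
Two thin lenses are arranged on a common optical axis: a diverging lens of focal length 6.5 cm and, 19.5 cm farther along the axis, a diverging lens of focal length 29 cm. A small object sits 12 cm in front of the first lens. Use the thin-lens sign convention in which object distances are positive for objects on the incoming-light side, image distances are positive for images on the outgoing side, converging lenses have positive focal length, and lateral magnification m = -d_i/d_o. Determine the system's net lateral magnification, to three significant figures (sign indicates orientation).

0.193

First lens: d_i1 = 1/(1/(-6.5) - 1/12) = -4.216 cm.
m_1 = -(-4.216)/12 = 0.3514.
With d_i1 < 0 the first image is virtual and lies on the object side; the object distance for lens 2 is d_o2 = 19.5 - (-4.216) = 23.716 cm.
Second lens: d_i2 = 1/(1/(-29) - 1/(23.716)) = -13.047 cm.
m_2 = -(-13.047)/(23.716) = 0.5501.
Overall magnification: m = m_1 m_2 = 0.1933.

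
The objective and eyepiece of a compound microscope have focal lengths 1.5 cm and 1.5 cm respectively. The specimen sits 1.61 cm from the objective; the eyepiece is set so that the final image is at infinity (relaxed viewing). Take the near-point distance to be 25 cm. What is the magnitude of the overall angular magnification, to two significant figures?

Objective: 1/d_i = 1/f_obj - 1/d_o = 1/1.5 - 1/1.61 = 0.04555 cm^-1, so d_i = 21.955 cm.
m_obj = -d_i/d_o = -21.955/1.61 = -13.636.
Eyepiece angular magnification (image at infinity): M_eye = D/f_e = 25/1.5 = 16.667.
Overall M = m_obj x M_eye = (-13.636)(16.667) = -227.27.
|M| = 227.27.

230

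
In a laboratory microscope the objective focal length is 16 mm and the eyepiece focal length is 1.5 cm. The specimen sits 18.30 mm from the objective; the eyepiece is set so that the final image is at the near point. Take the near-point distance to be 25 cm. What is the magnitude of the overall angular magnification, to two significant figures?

120

Convert to cm: f_obj = 16 mm = 1.6 cm; d_o = 18.30 mm = 1.83 cm.
Objective: 1/d_i = 1/f_obj - 1/d_o = 1/1.6 - 1/1.83 = 0.07855 cm^-1, so d_i = 12.730 cm.
m_obj = -d_i/d_o = -12.730/1.83 = -6.957.
Eyepiece angular magnification (image at near point): M_eye = 1 + D/f_e = 1 + 25/1.5 = 17.667.
Overall M = m_obj x M_eye = (-6.957)(17.667) = -122.90.
|M| = 122.90.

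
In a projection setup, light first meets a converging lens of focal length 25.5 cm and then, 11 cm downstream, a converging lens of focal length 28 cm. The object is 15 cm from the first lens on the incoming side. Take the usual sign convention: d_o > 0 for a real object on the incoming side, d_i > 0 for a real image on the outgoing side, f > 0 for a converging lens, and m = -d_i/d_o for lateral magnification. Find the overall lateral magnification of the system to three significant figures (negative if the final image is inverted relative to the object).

-3.50

First lens: d_i1 = 1/(1/25.5 - 1/15) = -36.429 cm.
m_1 = -(-36.429)/15 = 2.4286.
The intermediate image is virtual, 36.429 cm to the left of lens 1, so d_o2 = L - d_i1 = 11 - (-36.429) = 47.429 cm.
Second lens: d_i2 = 1/(1/28 - 1/(47.429)) = 68.353 cm.
m_2 = -(68.353)/(47.429) = -1.4412.
Overall magnification: m = m_1 m_2 = -3.5000.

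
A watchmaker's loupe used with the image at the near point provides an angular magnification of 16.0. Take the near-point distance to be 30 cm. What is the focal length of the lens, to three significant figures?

For the image at the near point, M = 1 + D/f.
f = D/(M - 1) = 30/(16.0 - 1) = 2.000 cm.

2.00 cm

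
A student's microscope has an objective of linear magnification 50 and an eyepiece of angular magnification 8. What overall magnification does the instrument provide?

400

The overall magnification of a compound microscope is the product of the objective and eyepiece magnifications:
M = M_obj x M_eye = 50 x 8 = 400.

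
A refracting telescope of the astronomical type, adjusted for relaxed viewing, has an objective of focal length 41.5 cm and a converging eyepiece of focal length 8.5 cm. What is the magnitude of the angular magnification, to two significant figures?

4.9

|M| = f_obj/|f_eye| = 41.5/8.5 = 4.882.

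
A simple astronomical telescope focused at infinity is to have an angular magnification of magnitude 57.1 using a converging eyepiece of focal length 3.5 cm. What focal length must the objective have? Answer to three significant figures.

200 cm

|M| = f_obj/|f_eye|, so f_obj = |M| x |f_eye| = 57.1 x 3.5 = 199.850 cm.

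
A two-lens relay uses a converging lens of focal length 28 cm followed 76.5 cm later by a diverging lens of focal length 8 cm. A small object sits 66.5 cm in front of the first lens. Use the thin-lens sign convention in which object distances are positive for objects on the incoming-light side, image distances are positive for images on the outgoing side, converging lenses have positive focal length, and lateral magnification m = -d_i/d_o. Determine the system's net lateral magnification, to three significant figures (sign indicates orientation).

-0.161

First lens: d_i1 = 1/(1/28 - 1/66.5) = 48.364 cm.
m_1 = -(48.364)/66.5 = -0.7273.
That image sits 28.136 cm in front of the second lens, so d_o2 = 28.136 cm.
Second lens: d_i2 = 1/(1/(-8) - 1/(28.136)) = -6.229 cm.
m_2 = -(-6.229)/(28.136) = 0.2214.
The system's lateral magnification is m_1 m_2 = (-0.7273)(0.2214) = -0.1610.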